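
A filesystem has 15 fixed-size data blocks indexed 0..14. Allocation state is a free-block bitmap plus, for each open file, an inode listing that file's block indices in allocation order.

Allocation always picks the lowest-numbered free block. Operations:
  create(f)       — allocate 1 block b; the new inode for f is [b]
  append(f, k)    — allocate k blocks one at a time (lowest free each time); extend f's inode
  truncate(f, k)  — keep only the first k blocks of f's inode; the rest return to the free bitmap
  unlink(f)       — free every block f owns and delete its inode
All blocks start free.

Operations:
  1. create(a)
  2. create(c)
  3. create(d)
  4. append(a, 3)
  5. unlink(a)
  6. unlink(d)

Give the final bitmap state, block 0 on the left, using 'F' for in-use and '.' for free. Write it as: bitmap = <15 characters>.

[1] create(a) — a=0 (map F..............)
[2] create(c) — a=0 c=1 (map FF.............)
[3] create(d) — a=0 c=1 d=2 (map FFF............)
[4] append(a, 3) — a=0,3,4,5 c=1 d=2 (map FFFFFF.........)
[5] unlink(a) — c=1 d=2 (map .FF............)
[6] unlink(d) — c=1 (map .F.............)

bitmap = .F.............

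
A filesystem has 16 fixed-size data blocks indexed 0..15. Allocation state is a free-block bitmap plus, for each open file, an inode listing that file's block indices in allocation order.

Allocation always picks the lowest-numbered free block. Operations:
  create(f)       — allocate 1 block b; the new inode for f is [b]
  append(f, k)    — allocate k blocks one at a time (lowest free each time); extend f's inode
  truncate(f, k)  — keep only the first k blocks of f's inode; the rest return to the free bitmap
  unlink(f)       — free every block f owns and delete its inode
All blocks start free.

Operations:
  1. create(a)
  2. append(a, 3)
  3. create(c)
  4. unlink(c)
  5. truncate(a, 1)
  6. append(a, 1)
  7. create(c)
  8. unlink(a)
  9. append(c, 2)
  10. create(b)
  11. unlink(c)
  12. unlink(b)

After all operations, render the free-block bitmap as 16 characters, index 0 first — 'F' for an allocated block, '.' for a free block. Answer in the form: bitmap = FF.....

bitmap = ................

  1. create(a)  ⇒  F...............  {a→[0]}
  2. append(a, 3)  ⇒  FFFF............  {a→[0, 1, 2, 3]}
  3. create(c)  ⇒  FFFFF...........  {a→[0, 1, 2, 3]; c→[4]}
  4. unlink(c)  ⇒  FFFF............  {a→[0, 1, 2, 3]}
  5. truncate(a, 1)  ⇒  F...............  {a→[0]}
  6. append(a, 1)  ⇒  FF..............  {a→[0, 1]}
  7. create(c)  ⇒  FFF.............  {a→[0, 1]; c→[2]}
  8. unlink(a)  ⇒  ..F.............  {c→[2]}
  9. append(c, 2)  ⇒  FFF.............  {c→[2, 0, 1]}
  10. create(b)  ⇒  FFFF............  {b→[3]; c→[2, 0, 1]}
  11. unlink(c)  ⇒  ...F............  {b→[3]}
  12. unlink(b)  ⇒  ................  {}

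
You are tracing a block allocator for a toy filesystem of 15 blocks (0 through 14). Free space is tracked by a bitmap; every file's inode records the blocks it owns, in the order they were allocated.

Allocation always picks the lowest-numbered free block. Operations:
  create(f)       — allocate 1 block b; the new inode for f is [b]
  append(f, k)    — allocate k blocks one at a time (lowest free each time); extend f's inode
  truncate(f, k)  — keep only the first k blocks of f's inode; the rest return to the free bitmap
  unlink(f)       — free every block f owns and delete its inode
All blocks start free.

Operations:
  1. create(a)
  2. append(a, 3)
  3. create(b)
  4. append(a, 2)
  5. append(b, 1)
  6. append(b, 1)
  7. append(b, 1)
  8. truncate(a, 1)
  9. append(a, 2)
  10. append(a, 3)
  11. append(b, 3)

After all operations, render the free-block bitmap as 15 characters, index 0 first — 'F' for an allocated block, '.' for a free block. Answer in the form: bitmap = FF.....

after create(a) → a:[0]  free=[F..............]
after append(a, 3) → a:[0, 1, 2, 3]  free=[FFFF...........]
after create(b) → a:[0, 1, 2, 3], b:[4]  free=[FFFFF..........]
after append(a, 2) → a:[0, 1, 2, 3, 5, 6], b:[4]  free=[FFFFFFF........]
after append(b, 1) → a:[0, 1, 2, 3, 5, 6], b:[4, 7]  free=[FFFFFFFF.......]
after append(b, 1) → a:[0, 1, 2, 3, 5, 6], b:[4, 7, 8]  free=[FFFFFFFFF......]
after append(b, 1) → a:[0, 1, 2, 3, 5, 6], b:[4, 7, 8, 9]  free=[FFFFFFFFFF.....]
after truncate(a, 1) → a:[0], b:[4, 7, 8, 9]  free=[F...F..FFF.....]
after append(a, 2) → a:[0, 1, 2], b:[4, 7, 8, 9]  free=[FFF.F..FFF.....]
after append(a, 3) → a:[0, 1, 2, 3, 5, 6], b:[4, 7, 8, 9]  free=[FFFFFFFFFF.....]
after append(b, 3) → a:[0, 1, 2, 3, 5, 6], b:[4, 7, 8, 9, 10, 11, 12]  free=[FFFFFFFFFFFFF..]

bitmap = FFFFFFFFFFFFF..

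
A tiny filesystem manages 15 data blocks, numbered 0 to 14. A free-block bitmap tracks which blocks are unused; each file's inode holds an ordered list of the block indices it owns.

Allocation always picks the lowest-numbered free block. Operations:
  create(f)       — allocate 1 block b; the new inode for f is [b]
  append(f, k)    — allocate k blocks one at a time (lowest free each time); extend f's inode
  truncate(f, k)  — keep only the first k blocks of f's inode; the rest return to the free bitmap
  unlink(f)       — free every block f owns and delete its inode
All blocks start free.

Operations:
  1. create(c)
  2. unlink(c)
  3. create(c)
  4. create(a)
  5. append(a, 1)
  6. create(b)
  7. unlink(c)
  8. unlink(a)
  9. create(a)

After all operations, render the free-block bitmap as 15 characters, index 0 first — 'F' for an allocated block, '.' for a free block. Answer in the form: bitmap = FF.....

create(c): bitmap=F.............. | c=[0]
unlink(c): bitmap=............... | 
create(c): bitmap=F.............. | c=[0]
create(a): bitmap=FF............. | a=[1] c=[0]
append(a, 1): bitmap=FFF............ | a=[1, 2] c=[0]
create(b): bitmap=FFFF........... | a=[1, 2] b=[3] c=[0]
unlink(c): bitmap=.FFF........... | a=[1, 2] b=[3]
unlink(a): bitmap=...F........... | b=[3]
create(a): bitmap=F..F........... | a=[0] b=[3]

bitmap = F..F...........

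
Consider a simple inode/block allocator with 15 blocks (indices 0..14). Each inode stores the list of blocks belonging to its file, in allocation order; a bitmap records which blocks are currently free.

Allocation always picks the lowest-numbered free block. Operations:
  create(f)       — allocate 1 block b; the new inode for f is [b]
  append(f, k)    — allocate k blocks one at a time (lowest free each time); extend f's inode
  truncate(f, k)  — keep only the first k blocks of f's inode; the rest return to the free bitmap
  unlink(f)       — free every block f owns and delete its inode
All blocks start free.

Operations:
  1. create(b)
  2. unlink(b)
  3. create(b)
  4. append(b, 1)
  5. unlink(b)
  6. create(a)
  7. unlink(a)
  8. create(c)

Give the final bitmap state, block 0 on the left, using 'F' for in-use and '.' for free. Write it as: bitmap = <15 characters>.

bitmap = F..............

create(b): bitmap=F.............. | b=[0]
unlink(b): bitmap=............... | 
create(b): bitmap=F.............. | b=[0]
append(b, 1): bitmap=FF............. | b=[0, 1]
unlink(b): bitmap=............... | 
create(a): bitmap=F.............. | a=[0]
unlink(a): bitmap=............... | 
create(c): bitmap=F.............. | c=[0]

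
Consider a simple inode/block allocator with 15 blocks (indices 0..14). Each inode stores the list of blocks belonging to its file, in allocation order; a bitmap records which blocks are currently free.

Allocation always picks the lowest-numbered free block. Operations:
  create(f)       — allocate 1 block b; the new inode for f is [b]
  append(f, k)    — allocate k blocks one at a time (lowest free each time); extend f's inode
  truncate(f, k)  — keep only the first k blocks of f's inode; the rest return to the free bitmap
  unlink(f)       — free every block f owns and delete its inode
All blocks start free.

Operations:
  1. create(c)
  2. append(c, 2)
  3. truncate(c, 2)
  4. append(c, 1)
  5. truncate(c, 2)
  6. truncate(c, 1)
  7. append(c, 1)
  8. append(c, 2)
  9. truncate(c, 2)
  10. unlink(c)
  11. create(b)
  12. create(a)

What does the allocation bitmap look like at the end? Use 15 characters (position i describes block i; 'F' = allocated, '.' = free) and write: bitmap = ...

bitmap = FF.............

after create(c) → c:[0]  free=[F..............]
after append(c, 2) → c:[0, 1, 2]  free=[FFF............]
after truncate(c, 2) → c:[0, 1]  free=[FF.............]
after append(c, 1) → c:[0, 1, 2]  free=[FFF............]
after truncate(c, 2) → c:[0, 1]  free=[FF.............]
after truncate(c, 1) → c:[0]  free=[F..............]
after append(c, 1) → c:[0, 1]  free=[FF.............]
after append(c, 2) → c:[0, 1, 2, 3]  free=[FFFF...........]
after truncate(c, 2) → c:[0, 1]  free=[FF.............]
after unlink(c) →   free=[...............]
after create(b) → b:[0]  free=[F..............]
after create(a) → a:[1], b:[0]  free=[FF.............]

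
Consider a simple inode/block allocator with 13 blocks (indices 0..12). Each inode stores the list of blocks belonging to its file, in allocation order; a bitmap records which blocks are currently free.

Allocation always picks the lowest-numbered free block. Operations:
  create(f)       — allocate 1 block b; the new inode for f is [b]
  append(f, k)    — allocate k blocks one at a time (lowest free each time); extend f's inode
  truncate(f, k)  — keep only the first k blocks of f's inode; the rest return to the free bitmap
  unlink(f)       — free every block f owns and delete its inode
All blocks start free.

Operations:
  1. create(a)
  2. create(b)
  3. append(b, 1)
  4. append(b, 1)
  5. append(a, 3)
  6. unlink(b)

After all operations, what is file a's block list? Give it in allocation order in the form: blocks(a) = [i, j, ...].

blocks(a) = [0, 4, 5, 6]

  1. create(a)  ⇒  F............  {a→[0]}
  2. create(b)  ⇒  FF...........  {a→[0]; b→[1]}
  3. append(b, 1)  ⇒  FFF..........  {a→[0]; b→[1, 2]}
  4. append(b, 1)  ⇒  FFFF.........  {a→[0]; b→[1, 2, 3]}
  5. append(a, 3)  ⇒  FFFFFFF......  {a→[0, 4, 5, 6]; b→[1, 2, 3]}
  6. unlink(b)  ⇒  F...FFF......  {a→[0, 4, 5, 6]}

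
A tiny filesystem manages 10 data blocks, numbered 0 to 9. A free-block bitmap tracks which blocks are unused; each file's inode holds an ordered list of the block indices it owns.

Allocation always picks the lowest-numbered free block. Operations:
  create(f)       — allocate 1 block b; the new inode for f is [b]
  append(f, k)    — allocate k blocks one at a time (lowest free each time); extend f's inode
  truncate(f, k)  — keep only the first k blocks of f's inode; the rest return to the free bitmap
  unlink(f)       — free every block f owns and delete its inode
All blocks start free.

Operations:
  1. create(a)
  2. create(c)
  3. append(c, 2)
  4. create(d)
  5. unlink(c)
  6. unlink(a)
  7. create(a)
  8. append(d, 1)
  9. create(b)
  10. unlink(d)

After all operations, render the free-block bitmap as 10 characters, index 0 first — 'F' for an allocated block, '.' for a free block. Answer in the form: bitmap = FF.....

create(a): bitmap=F......... | a=[0]
create(c): bitmap=FF........ | a=[0] c=[1]
append(c, 2): bitmap=FFFF...... | a=[0] c=[1, 2, 3]
create(d): bitmap=FFFFF..... | a=[0] c=[1, 2, 3] d=[4]
unlink(c): bitmap=F...F..... | a=[0] d=[4]
unlink(a): bitmap=....F..... | d=[4]
create(a): bitmap=F...F..... | a=[0] d=[4]
append(d, 1): bitmap=FF..F..... | a=[0] d=[4, 1]
create(b): bitmap=FFF.F..... | a=[0] b=[2] d=[4, 1]
unlink(d): bitmap=F.F....... | a=[0] b=[2]

bitmap = F.F.......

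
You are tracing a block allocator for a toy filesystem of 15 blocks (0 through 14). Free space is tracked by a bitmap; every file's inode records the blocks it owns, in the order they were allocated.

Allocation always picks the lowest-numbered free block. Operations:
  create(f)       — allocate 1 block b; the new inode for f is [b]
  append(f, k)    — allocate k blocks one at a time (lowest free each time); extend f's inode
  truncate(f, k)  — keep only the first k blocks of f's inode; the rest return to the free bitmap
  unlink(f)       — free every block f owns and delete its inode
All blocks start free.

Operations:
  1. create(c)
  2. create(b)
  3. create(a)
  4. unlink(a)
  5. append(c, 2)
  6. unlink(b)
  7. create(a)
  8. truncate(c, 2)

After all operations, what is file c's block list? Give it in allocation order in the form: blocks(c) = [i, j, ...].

[1] create(c) — c=0 (map F..............)
[2] create(b) — b=1 c=0 (map FF.............)
[3] create(a) — a=2 b=1 c=0 (map FFF............)
[4] unlink(a) — b=1 c=0 (map FF.............)
[5] append(c, 2) — b=1 c=0,2,3 (map FFFF...........)
[6] unlink(b) — c=0,2,3 (map F.FF...........)
[7] create(a) — a=1 c=0,2,3 (map FFFF...........)
[8] truncate(c, 2) — a=1 c=0,2 (map FFF............)

blocks(c) = [0, 2]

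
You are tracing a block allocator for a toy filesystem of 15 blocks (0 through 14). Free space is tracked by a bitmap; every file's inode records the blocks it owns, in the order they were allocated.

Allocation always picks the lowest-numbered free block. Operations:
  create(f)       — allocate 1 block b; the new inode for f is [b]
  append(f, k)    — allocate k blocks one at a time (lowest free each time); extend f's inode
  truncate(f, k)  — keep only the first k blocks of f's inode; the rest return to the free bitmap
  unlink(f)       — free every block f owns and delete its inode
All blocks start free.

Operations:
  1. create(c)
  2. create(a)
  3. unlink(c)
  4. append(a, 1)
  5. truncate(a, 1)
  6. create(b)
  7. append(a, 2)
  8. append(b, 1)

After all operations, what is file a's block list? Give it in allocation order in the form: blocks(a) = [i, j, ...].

blocks(a) = [1, 2, 3]

after create(c) → c:[0]  free=[F..............]
after create(a) → a:[1], c:[0]  free=[FF.............]
after unlink(c) → a:[1]  free=[.F.............]
after append(a, 1) → a:[1, 0]  free=[FF.............]
after truncate(a, 1) → a:[1]  free=[.F.............]
after create(b) → a:[1], b:[0]  free=[FF.............]
after append(a, 2) → a:[1, 2, 3], b:[0]  free=[FFFF...........]
after append(b, 1) → a:[1, 2, 3], b:[0, 4]  free=[FFFFF..........]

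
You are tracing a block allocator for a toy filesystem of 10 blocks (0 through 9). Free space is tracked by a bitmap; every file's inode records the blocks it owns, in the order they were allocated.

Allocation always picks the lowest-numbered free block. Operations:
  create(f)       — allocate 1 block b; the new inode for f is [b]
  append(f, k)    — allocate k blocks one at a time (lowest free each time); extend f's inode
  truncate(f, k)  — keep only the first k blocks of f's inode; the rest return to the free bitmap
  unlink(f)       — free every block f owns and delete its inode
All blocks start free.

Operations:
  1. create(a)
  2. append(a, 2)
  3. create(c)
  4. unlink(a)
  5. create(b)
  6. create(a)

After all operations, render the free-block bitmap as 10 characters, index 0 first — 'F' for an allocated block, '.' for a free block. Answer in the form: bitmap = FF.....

[1] create(a) — a=0 (map F.........)
[2] append(a, 2) — a=0,1,2 (map FFF.......)
[3] create(c) — a=0,1,2 c=3 (map FFFF......)
[4] unlink(a) — c=3 (map ...F......)
[5] create(b) — b=0 c=3 (map F..F......)
[6] create(a) — a=1 b=0 c=3 (map FF.F......)

bitmap = FF.F......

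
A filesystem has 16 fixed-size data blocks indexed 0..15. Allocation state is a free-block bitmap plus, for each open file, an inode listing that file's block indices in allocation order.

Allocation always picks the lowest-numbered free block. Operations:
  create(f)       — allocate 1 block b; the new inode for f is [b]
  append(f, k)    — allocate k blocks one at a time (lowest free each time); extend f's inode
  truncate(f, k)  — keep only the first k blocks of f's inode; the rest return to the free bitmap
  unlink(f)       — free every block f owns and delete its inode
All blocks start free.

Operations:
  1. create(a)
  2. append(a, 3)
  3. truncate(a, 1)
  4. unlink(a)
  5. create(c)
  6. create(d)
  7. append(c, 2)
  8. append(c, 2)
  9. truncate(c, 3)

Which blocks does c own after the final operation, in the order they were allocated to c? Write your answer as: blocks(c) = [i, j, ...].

after create(a) → a:[0]  free=[F...............]
after append(a, 3) → a:[0, 1, 2, 3]  free=[FFFF............]
after truncate(a, 1) → a:[0]  free=[F...............]
after unlink(a) →   free=[................]
after create(c) → c:[0]  free=[F...............]
after create(d) → c:[0], d:[1]  free=[FF..............]
after append(c, 2) → c:[0, 2, 3], d:[1]  free=[FFFF............]
after append(c, 2) → c:[0, 2, 3, 4, 5], d:[1]  free=[FFFFFF..........]
after truncate(c, 3) → c:[0, 2, 3], d:[1]  free=[FFFF............]

blocks(c) = [0, 2, 3]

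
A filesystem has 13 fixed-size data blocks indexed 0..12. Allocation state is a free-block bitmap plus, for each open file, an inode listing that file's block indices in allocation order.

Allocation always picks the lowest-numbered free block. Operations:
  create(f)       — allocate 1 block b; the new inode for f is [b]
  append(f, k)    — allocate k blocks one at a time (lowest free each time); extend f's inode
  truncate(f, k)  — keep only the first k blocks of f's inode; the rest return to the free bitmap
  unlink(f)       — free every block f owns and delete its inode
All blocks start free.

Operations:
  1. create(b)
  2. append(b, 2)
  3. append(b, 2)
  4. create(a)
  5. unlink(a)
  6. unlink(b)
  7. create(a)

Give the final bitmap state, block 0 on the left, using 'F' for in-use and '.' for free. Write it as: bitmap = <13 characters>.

bitmap = F............

after create(b) → b:[0]  free=[F............]
after append(b, 2) → b:[0, 1, 2]  free=[FFF..........]
after append(b, 2) → b:[0, 1, 2, 3, 4]  free=[FFFFF........]
after create(a) → a:[5], b:[0, 1, 2, 3, 4]  free=[FFFFFF.......]
after unlink(a) → b:[0, 1, 2, 3, 4]  free=[FFFFF........]
after unlink(b) →   free=[.............]
after create(a) → a:[0]  free=[F............]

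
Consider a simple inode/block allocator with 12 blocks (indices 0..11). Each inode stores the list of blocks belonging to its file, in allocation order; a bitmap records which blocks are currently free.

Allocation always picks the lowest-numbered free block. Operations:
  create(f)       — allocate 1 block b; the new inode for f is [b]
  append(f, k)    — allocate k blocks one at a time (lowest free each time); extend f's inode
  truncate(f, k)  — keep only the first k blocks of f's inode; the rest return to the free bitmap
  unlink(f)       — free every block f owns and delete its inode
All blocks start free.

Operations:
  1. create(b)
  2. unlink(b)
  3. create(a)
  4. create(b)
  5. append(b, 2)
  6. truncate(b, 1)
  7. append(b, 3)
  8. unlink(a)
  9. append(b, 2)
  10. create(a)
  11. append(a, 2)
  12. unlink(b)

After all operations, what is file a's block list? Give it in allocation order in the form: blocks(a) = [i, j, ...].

blocks(a) = [6, 7, 8]

[1] create(b) — b=0 (map F...........)
[2] unlink(b) —  (map ............)
[3] create(a) — a=0 (map F...........)
[4] create(b) — a=0 b=1 (map FF..........)
[5] append(b, 2) — a=0 b=1,2,3 (map FFFF........)
[6] truncate(b, 1) — a=0 b=1 (map FF..........)
[7] append(b, 3) — a=0 b=1,2,3,4 (map FFFFF.......)
[8] unlink(a) — b=1,2,3,4 (map .FFFF.......)
[9] append(b, 2) — b=1,2,3,4,0,5 (map FFFFFF......)
[10] create(a) — a=6 b=1,2,3,4,0,5 (map FFFFFFF.....)
[11] append(a, 2) — a=6,7,8 b=1,2,3,4,0,5 (map FFFFFFFFF...)
[12] unlink(b) — a=6,7,8 (map ......FFF...)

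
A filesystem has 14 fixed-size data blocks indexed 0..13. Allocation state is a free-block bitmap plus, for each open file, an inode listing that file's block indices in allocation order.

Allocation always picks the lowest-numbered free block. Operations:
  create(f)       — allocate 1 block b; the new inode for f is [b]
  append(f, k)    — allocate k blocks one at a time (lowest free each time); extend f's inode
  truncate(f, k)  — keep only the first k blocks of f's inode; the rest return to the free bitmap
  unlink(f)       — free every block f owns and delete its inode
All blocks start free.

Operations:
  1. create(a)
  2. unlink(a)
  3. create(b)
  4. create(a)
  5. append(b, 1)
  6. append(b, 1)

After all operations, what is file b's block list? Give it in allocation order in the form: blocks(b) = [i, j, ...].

  1. create(a)  ⇒  F.............  {a→[0]}
  2. unlink(a)  ⇒  ..............  {}
  3. create(b)  ⇒  F.............  {b→[0]}
  4. create(a)  ⇒  FF............  {a→[1]; b→[0]}
  5. append(b, 1)  ⇒  FFF...........  {a→[1]; b→[0, 2]}
  6. append(b, 1)  ⇒  FFFF..........  {a→[1]; b→[0, 2, 3]}

blocks(b) = [0, 2, 3]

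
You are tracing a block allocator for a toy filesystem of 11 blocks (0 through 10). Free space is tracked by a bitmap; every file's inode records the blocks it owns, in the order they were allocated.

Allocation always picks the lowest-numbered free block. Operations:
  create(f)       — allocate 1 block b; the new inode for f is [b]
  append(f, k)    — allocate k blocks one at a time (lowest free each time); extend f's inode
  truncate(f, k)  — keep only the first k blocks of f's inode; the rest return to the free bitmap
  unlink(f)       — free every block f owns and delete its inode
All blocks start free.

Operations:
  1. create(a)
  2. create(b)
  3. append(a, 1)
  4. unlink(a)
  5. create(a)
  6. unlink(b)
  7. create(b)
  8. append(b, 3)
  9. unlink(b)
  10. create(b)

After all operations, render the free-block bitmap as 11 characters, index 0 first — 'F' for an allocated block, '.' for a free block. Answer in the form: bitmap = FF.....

create(a): bitmap=F.......... | a=[0]
create(b): bitmap=FF......... | a=[0] b=[1]
append(a, 1): bitmap=FFF........ | a=[0, 2] b=[1]
unlink(a): bitmap=.F......... | b=[1]
create(a): bitmap=FF......... | a=[0] b=[1]
unlink(b): bitmap=F.......... | a=[0]
create(b): bitmap=FF......... | a=[0] b=[1]
append(b, 3): bitmap=FFFFF...... | a=[0] b=[1, 2, 3, 4]
unlink(b): bitmap=F.......... | a=[0]
create(b): bitmap=FF......... | a=[0] b=[1]

bitmap = FF.........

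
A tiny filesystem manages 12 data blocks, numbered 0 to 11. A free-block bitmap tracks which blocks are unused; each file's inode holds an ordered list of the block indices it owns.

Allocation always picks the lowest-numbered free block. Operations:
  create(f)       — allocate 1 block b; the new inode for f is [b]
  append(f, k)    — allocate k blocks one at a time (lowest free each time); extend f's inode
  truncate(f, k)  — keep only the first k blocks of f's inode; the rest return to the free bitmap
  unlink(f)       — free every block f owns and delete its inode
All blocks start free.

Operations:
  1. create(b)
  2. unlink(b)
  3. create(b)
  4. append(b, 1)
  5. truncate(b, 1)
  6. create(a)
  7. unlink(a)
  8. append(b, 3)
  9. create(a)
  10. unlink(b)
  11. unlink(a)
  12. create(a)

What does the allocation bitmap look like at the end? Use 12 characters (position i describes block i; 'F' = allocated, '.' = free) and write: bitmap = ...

bitmap = F...........

create(b): bitmap=F........... | b=[0]
unlink(b): bitmap=............ | 
create(b): bitmap=F........... | b=[0]
append(b, 1): bitmap=FF.......... | b=[0, 1]
truncate(b, 1): bitmap=F........... | b=[0]
create(a): bitmap=FF.......... | a=[1] b=[0]
unlink(a): bitmap=F........... | b=[0]
append(b, 3): bitmap=FFFF........ | b=[0, 1, 2, 3]
create(a): bitmap=FFFFF....... | a=[4] b=[0, 1, 2, 3]
unlink(b): bitmap=....F....... | a=[4]
unlink(a): bitmap=............ | 
create(a): bitmap=F........... | a=[0]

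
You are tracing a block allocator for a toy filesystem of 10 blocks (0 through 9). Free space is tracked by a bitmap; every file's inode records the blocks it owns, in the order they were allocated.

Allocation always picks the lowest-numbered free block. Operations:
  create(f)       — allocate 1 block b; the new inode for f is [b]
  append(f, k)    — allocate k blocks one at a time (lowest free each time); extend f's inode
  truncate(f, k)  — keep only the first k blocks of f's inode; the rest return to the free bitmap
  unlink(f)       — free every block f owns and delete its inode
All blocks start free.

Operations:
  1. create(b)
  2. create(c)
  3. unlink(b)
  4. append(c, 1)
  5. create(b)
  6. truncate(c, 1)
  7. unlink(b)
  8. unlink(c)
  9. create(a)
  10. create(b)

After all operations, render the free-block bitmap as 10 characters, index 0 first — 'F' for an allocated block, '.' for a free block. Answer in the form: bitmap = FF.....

bitmap = FF........

after create(b) → b:[0]  free=[F.........]
after create(c) → b:[0], c:[1]  free=[FF........]
after unlink(b) → c:[1]  free=[.F........]
after append(c, 1) → c:[1, 0]  free=[FF........]
after create(b) → b:[2], c:[1, 0]  free=[FFF.......]
after truncate(c, 1) → b:[2], c:[1]  free=[.FF.......]
after unlink(b) → c:[1]  free=[.F........]
after unlink(c) →   free=[..........]
after create(a) → a:[0]  free=[F.........]
after create(b) → a:[0], b:[1]  free=[FF........]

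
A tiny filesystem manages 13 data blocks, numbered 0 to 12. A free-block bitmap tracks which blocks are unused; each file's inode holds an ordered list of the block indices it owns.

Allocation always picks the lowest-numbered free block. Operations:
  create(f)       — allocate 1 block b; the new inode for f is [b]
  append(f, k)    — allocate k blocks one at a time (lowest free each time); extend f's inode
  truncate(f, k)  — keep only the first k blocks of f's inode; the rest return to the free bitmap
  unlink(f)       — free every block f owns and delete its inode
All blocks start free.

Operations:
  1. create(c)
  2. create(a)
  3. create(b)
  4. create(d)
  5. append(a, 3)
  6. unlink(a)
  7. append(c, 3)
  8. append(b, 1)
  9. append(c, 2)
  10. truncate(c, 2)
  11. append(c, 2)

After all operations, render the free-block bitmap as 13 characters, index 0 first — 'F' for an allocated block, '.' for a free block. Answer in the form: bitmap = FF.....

bitmap = FFFFFFF......

  1. create(c)  ⇒  F............  {c→[0]}
  2. create(a)  ⇒  FF...........  {a→[1]; c→[0]}
  3. create(b)  ⇒  FFF..........  {a→[1]; b→[2]; c→[0]}
  4. create(d)  ⇒  FFFF.........  {a→[1]; b→[2]; c→[0]; d→[3]}
  5. append(a, 3)  ⇒  FFFFFFF......  {a→[1, 4, 5, 6]; b→[2]; c→[0]; d→[3]}
  6. unlink(a)  ⇒  F.FF.........  {b→[2]; c→[0]; d→[3]}
  7. append(c, 3)  ⇒  FFFFFF.......  {b→[2]; c→[0, 1, 4, 5]; d→[3]}
  8. append(b, 1)  ⇒  FFFFFFF......  {b→[2, 6]; c→[0, 1, 4, 5]; d→[3]}
  9. append(c, 2)  ⇒  FFFFFFFFF....  {b→[2, 6]; c→[0, 1, 4, 5, 7, 8]; d→[3]}
  10. truncate(c, 2)  ⇒  FFFF..F......  {b→[2, 6]; c→[0, 1]; d→[3]}
  11. append(c, 2)  ⇒  FFFFFFF......  {b→[2, 6]; c→[0, 1, 4, 5]; d→[3]}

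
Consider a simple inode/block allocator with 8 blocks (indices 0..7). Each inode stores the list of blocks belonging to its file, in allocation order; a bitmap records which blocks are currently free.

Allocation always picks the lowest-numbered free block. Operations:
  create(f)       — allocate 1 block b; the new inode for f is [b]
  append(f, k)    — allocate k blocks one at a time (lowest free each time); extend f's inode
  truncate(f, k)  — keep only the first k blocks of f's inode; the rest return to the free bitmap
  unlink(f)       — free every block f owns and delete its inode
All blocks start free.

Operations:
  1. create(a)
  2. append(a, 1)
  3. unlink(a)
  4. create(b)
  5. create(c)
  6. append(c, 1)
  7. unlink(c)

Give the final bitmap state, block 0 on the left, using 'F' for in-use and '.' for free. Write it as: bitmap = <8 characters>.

bitmap = F.......

[1] create(a) — a=0 (map F.......)
[2] append(a, 1) — a=0,1 (map FF......)
[3] unlink(a) —  (map ........)
[4] create(b) — b=0 (map F.......)
[5] create(c) — b=0 c=1 (map FF......)
[6] append(c, 1) — b=0 c=1,2 (map FFF.....)
[7] unlink(c) — b=0 (map F.......)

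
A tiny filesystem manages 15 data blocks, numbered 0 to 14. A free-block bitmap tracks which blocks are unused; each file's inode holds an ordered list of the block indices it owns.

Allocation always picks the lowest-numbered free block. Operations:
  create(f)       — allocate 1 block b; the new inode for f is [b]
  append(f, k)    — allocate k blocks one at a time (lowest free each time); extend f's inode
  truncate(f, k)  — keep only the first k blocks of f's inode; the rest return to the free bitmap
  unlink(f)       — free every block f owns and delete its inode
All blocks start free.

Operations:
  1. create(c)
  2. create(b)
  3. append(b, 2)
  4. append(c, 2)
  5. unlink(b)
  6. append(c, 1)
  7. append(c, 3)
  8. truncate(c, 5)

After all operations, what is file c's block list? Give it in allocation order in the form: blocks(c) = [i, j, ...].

blocks(c) = [0, 4, 5, 1, 2]

[1] create(c) — c=0 (map F..............)
[2] create(b) — b=1 c=0 (map FF.............)
[3] append(b, 2) — b=1,2,3 c=0 (map FFFF...........)
[4] append(c, 2) — b=1,2,3 c=0,4,5 (map FFFFFF.........)
[5] unlink(b) — c=0,4,5 (map F...FF.........)
[6] append(c, 1) — c=0,4,5,1 (map FF..FF.........)
[7] append(c, 3) — c=0,4,5,1,2,3,6 (map FFFFFFF........)
[8] truncate(c, 5) — c=0,4,5,1,2 (map FFF.FF.........)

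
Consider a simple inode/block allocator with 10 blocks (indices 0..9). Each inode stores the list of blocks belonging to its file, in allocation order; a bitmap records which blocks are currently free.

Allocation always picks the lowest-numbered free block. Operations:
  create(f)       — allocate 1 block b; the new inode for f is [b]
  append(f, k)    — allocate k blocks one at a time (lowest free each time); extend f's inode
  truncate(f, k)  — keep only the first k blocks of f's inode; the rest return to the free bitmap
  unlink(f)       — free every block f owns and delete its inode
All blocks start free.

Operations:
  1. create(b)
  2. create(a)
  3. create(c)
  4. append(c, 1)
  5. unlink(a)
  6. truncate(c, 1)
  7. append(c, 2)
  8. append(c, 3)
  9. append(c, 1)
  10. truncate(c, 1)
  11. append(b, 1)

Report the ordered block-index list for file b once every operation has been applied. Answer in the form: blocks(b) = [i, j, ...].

create(b): bitmap=F......... | b=[0]
create(a): bitmap=FF........ | a=[1] b=[0]
create(c): bitmap=FFF....... | a=[1] b=[0] c=[2]
append(c, 1): bitmap=FFFF...... | a=[1] b=[0] c=[2, 3]
unlink(a): bitmap=F.FF...... | b=[0] c=[2, 3]
truncate(c, 1): bitmap=F.F....... | b=[0] c=[2]
append(c, 2): bitmap=FFFF...... | b=[0] c=[2, 1, 3]
append(c, 3): bitmap=FFFFFFF... | b=[0] c=[2, 1, 3, 4, 5, 6]
append(c, 1): bitmap=FFFFFFFF.. | b=[0] c=[2, 1, 3, 4, 5, 6, 7]
truncate(c, 1): bitmap=F.F....... | b=[0] c=[2]
append(b, 1): bitmap=FFF....... | b=[0, 1] c=[2]

blocks(b) = [0, 1]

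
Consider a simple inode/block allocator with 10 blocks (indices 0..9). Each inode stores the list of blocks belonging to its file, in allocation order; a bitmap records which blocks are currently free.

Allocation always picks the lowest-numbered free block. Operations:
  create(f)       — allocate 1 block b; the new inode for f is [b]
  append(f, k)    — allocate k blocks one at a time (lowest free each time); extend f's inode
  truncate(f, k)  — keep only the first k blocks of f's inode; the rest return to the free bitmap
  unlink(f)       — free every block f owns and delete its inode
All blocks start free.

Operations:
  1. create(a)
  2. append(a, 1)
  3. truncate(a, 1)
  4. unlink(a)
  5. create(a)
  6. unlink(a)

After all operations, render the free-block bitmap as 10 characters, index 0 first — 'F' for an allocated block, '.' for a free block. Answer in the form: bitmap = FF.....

after create(a) → a:[0]  free=[F.........]
after append(a, 1) → a:[0, 1]  free=[FF........]
after truncate(a, 1) → a:[0]  free=[F.........]
after unlink(a) →   free=[..........]
after create(a) → a:[0]  free=[F.........]
after unlink(a) →   free=[..........]

bitmap = ..........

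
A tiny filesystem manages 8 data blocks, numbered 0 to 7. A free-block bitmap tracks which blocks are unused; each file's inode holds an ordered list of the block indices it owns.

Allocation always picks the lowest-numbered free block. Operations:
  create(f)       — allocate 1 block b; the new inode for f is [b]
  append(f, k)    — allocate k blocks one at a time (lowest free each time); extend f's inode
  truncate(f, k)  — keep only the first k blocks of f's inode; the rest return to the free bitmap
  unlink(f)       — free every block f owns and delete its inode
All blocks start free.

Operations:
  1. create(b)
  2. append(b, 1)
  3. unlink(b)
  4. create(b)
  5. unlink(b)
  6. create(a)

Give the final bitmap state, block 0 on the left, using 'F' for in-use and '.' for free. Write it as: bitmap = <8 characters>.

bitmap = F.......

  1. create(b)  ⇒  F.......  {b→[0]}
  2. append(b, 1)  ⇒  FF......  {b→[0, 1]}
  3. unlink(b)  ⇒  ........  {}
  4. create(b)  ⇒  F.......  {b→[0]}
  5. unlink(b)  ⇒  ........  {}
  6. create(a)  ⇒  F.......  {a→[0]}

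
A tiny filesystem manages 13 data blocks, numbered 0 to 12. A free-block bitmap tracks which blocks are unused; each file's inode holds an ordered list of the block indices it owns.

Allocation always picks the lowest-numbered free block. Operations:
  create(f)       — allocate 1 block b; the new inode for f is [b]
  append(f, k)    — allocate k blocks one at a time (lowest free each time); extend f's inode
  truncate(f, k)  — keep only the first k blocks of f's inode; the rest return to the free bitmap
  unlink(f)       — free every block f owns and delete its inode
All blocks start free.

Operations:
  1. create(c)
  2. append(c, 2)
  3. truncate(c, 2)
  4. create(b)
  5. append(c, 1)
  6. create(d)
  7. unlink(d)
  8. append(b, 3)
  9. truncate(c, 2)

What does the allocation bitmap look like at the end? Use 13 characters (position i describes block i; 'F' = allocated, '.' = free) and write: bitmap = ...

bitmap = FFF.FFF......

after create(c) → c:[0]  free=[F............]
after append(c, 2) → c:[0, 1, 2]  free=[FFF..........]
after truncate(c, 2) → c:[0, 1]  free=[FF...........]
after create(b) → b:[2], c:[0, 1]  free=[FFF..........]
after append(c, 1) → b:[2], c:[0, 1, 3]  free=[FFFF.........]
after create(d) → b:[2], c:[0, 1, 3], d:[4]  free=[FFFFF........]
after unlink(d) → b:[2], c:[0, 1, 3]  free=[FFFF.........]
after append(b, 3) → b:[2, 4, 5, 6], c:[0, 1, 3]  free=[FFFFFFF......]
after truncate(c, 2) → b:[2, 4, 5, 6], c:[0, 1]  free=[FFF.FFF......]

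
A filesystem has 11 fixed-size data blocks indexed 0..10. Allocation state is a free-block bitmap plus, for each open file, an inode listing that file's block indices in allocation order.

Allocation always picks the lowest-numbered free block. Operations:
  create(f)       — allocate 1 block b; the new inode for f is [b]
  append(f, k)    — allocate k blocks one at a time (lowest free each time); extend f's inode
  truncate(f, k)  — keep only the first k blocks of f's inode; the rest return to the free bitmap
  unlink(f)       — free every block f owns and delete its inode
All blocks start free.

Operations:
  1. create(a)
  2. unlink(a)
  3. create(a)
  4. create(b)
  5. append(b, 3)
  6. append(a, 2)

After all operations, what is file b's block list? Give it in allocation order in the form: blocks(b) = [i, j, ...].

after create(a) → a:[0]  free=[F..........]
after unlink(a) →   free=[...........]
after create(a) → a:[0]  free=[F..........]
after create(b) → a:[0], b:[1]  free=[FF.........]
after append(b, 3) → a:[0], b:[1, 2, 3, 4]  free=[FFFFF......]
after append(a, 2) → a:[0, 5, 6], b:[1, 2, 3, 4]  free=[FFFFFFF....]

blocks(b) = [1, 2, 3, 4]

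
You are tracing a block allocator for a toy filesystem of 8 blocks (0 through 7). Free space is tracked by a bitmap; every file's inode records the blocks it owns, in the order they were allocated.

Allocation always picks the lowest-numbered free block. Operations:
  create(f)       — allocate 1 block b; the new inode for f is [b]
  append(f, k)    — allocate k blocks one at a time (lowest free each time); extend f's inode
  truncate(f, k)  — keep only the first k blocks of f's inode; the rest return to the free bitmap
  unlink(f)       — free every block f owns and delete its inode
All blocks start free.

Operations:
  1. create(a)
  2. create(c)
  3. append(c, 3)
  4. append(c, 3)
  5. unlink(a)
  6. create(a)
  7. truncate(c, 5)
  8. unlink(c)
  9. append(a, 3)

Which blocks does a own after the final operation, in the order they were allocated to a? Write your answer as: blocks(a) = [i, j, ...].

  1. create(a)  ⇒  F.......  {a→[0]}
  2. create(c)  ⇒  FF......  {a→[0]; c→[1]}
  3. append(c, 3)  ⇒  FFFFF...  {a→[0]; c→[1, 2, 3, 4]}
  4. append(c, 3)  ⇒  FFFFFFFF  {a→[0]; c→[1, 2, 3, 4, 5, 6, 7]}
  5. unlink(a)  ⇒  .FFFFFFF  {c→[1, 2, 3, 4, 5, 6, 7]}
  6. create(a)  ⇒  FFFFFFFF  {a→[0]; c→[1, 2, 3, 4, 5, 6, 7]}
  7. truncate(c, 5)  ⇒  FFFFFF..  {a→[0]; c→[1, 2, 3, 4, 5]}
  8. unlink(c)  ⇒  F.......  {a→[0]}
  9. append(a, 3)  ⇒  FFFF....  {a→[0, 1, 2, 3]}

blocks(a) = [0, 1, 2, 3]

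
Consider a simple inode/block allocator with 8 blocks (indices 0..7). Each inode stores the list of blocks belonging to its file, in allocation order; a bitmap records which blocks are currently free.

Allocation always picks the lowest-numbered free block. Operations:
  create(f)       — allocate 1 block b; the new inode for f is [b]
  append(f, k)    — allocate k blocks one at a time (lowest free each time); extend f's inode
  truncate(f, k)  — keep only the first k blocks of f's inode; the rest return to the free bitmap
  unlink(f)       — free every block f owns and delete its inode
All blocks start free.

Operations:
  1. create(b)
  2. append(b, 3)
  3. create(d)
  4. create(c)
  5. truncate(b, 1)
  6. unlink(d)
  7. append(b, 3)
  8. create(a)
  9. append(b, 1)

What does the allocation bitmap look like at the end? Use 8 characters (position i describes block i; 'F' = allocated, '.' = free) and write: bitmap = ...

bitmap = FFFFFFF.

create(b): bitmap=F....... | b=[0]
append(b, 3): bitmap=FFFF.... | b=[0, 1, 2, 3]
create(d): bitmap=FFFFF... | b=[0, 1, 2, 3] d=[4]
create(c): bitmap=FFFFFF.. | b=[0, 1, 2, 3] c=[5] d=[4]
truncate(b, 1): bitmap=F...FF.. | b=[0] c=[5] d=[4]
unlink(d): bitmap=F....F.. | b=[0] c=[5]
append(b, 3): bitmap=FFFF.F.. | b=[0, 1, 2, 3] c=[5]
create(a): bitmap=FFFFFF.. | a=[4] b=[0, 1, 2, 3] c=[5]
append(b, 1): bitmap=FFFFFFF. | a=[4] b=[0, 1, 2, 3, 6] c=[5]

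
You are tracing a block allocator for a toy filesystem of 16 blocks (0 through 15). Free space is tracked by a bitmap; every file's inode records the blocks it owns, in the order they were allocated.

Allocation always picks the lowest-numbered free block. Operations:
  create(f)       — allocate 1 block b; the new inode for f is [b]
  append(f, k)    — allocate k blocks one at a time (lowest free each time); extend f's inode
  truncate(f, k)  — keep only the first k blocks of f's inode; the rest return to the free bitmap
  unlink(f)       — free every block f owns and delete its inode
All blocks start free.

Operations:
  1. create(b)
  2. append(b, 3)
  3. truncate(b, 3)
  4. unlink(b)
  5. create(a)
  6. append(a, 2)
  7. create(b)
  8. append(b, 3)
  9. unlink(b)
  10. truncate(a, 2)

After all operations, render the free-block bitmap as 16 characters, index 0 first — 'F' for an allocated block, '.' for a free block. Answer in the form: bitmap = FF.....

[1] create(b) — b=0 (map F...............)
[2] append(b, 3) — b=0,1,2,3 (map FFFF............)
[3] truncate(b, 3) — b=0,1,2 (map FFF.............)
[4] unlink(b) —  (map ................)
[5] create(a) — a=0 (map F...............)
[6] append(a, 2) — a=0,1,2 (map FFF.............)
[7] create(b) — a=0,1,2 b=3 (map FFFF............)
[8] append(b, 3) — a=0,1,2 b=3,4,5,6 (map FFFFFFF.........)
[9] unlink(b) — a=0,1,2 (map FFF.............)
[10] truncate(a, 2) — a=0,1 (map FF..............)

bitmap = FF..............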